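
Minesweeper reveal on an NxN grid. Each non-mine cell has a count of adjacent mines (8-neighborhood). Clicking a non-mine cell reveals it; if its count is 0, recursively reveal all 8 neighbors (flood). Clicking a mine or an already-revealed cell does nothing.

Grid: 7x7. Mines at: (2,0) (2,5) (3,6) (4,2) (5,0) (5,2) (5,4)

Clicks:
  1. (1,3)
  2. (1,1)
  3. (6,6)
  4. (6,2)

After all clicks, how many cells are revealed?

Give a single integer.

Answer: 29

Derivation:
Click 1 (1,3) count=0: revealed 22 new [(0,0) (0,1) (0,2) (0,3) (0,4) (0,5) (0,6) (1,0) (1,1) (1,2) (1,3) (1,4) (1,5) (1,6) (2,1) (2,2) (2,3) (2,4) (3,1) (3,2) (3,3) (3,4)] -> total=22
Click 2 (1,1) count=1: revealed 0 new [(none)] -> total=22
Click 3 (6,6) count=0: revealed 6 new [(4,5) (4,6) (5,5) (5,6) (6,5) (6,6)] -> total=28
Click 4 (6,2) count=1: revealed 1 new [(6,2)] -> total=29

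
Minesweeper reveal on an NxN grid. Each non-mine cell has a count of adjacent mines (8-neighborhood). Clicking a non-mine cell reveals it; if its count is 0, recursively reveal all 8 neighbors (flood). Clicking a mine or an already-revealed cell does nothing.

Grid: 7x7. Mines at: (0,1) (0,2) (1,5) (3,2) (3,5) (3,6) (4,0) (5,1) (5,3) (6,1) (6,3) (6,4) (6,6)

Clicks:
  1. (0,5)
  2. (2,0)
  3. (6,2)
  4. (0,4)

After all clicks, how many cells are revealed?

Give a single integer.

Answer: 9

Derivation:
Click 1 (0,5) count=1: revealed 1 new [(0,5)] -> total=1
Click 2 (2,0) count=0: revealed 6 new [(1,0) (1,1) (2,0) (2,1) (3,0) (3,1)] -> total=7
Click 3 (6,2) count=4: revealed 1 new [(6,2)] -> total=8
Click 4 (0,4) count=1: revealed 1 new [(0,4)] -> total=9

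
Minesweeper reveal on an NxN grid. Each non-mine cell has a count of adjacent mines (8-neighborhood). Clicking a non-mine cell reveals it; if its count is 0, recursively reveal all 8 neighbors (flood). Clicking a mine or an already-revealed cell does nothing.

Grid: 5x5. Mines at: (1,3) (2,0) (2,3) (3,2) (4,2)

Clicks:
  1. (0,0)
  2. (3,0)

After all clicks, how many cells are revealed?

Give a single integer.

Click 1 (0,0) count=0: revealed 6 new [(0,0) (0,1) (0,2) (1,0) (1,1) (1,2)] -> total=6
Click 2 (3,0) count=1: revealed 1 new [(3,0)] -> total=7

Answer: 7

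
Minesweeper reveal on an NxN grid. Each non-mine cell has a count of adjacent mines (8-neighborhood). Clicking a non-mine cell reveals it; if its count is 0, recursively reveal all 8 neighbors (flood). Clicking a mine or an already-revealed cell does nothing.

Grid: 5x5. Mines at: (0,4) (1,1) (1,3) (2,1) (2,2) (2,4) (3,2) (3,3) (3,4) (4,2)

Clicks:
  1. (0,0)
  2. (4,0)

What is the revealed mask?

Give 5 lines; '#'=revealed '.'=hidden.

Click 1 (0,0) count=1: revealed 1 new [(0,0)] -> total=1
Click 2 (4,0) count=0: revealed 4 new [(3,0) (3,1) (4,0) (4,1)] -> total=5

Answer: #....
.....
.....
##...
##...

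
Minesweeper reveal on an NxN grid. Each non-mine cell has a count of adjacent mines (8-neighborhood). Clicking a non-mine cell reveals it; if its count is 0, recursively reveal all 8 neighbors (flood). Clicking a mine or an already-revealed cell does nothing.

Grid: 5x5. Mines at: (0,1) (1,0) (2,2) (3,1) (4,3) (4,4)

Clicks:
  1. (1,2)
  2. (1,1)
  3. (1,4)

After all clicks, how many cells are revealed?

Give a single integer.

Click 1 (1,2) count=2: revealed 1 new [(1,2)] -> total=1
Click 2 (1,1) count=3: revealed 1 new [(1,1)] -> total=2
Click 3 (1,4) count=0: revealed 9 new [(0,2) (0,3) (0,4) (1,3) (1,4) (2,3) (2,4) (3,3) (3,4)] -> total=11

Answer: 11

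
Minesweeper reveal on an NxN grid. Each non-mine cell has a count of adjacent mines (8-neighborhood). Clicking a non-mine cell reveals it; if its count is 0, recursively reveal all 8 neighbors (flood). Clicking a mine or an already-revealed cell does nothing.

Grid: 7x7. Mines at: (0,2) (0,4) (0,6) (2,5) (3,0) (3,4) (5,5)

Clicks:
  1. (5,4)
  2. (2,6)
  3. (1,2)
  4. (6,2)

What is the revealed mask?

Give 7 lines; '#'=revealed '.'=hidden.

Answer: .......
.###...
.###..#
.###...
#####..
#####..
#####..

Derivation:
Click 1 (5,4) count=1: revealed 1 new [(5,4)] -> total=1
Click 2 (2,6) count=1: revealed 1 new [(2,6)] -> total=2
Click 3 (1,2) count=1: revealed 1 new [(1,2)] -> total=3
Click 4 (6,2) count=0: revealed 22 new [(1,1) (1,3) (2,1) (2,2) (2,3) (3,1) (3,2) (3,3) (4,0) (4,1) (4,2) (4,3) (4,4) (5,0) (5,1) (5,2) (5,3) (6,0) (6,1) (6,2) (6,3) (6,4)] -> total=25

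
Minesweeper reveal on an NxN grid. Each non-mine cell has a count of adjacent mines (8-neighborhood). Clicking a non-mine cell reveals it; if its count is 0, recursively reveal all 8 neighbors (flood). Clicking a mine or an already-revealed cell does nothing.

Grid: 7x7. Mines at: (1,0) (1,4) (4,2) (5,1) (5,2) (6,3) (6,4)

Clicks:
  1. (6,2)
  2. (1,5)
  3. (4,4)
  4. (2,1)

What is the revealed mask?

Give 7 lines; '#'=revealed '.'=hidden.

Answer: .....##
.....##
.#.####
...####
...####
...####
..#..##

Derivation:
Click 1 (6,2) count=3: revealed 1 new [(6,2)] -> total=1
Click 2 (1,5) count=1: revealed 1 new [(1,5)] -> total=2
Click 3 (4,4) count=0: revealed 21 new [(0,5) (0,6) (1,6) (2,3) (2,4) (2,5) (2,6) (3,3) (3,4) (3,5) (3,6) (4,3) (4,4) (4,5) (4,6) (5,3) (5,4) (5,5) (5,6) (6,5) (6,6)] -> total=23
Click 4 (2,1) count=1: revealed 1 new [(2,1)] -> total=24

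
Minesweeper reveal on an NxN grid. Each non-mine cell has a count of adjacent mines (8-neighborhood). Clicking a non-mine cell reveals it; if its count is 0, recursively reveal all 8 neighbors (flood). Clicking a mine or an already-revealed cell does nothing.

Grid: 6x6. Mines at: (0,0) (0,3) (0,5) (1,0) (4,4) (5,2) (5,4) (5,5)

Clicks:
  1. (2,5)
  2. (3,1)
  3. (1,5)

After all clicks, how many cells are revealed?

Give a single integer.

Click 1 (2,5) count=0: revealed 23 new [(1,1) (1,2) (1,3) (1,4) (1,5) (2,0) (2,1) (2,2) (2,3) (2,4) (2,5) (3,0) (3,1) (3,2) (3,3) (3,4) (3,5) (4,0) (4,1) (4,2) (4,3) (5,0) (5,1)] -> total=23
Click 2 (3,1) count=0: revealed 0 new [(none)] -> total=23
Click 3 (1,5) count=1: revealed 0 new [(none)] -> total=23

Answer: 23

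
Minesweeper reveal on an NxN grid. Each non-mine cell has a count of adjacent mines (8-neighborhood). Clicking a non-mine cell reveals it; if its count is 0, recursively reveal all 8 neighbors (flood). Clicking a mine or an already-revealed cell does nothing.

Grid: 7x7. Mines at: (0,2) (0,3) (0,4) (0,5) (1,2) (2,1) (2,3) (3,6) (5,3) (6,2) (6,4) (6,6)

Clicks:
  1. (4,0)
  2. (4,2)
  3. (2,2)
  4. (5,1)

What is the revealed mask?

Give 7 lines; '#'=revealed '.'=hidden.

Answer: .......
.......
..#....
###....
###....
###....
##.....

Derivation:
Click 1 (4,0) count=0: revealed 11 new [(3,0) (3,1) (3,2) (4,0) (4,1) (4,2) (5,0) (5,1) (5,2) (6,0) (6,1)] -> total=11
Click 2 (4,2) count=1: revealed 0 new [(none)] -> total=11
Click 3 (2,2) count=3: revealed 1 new [(2,2)] -> total=12
Click 4 (5,1) count=1: revealed 0 new [(none)] -> total=12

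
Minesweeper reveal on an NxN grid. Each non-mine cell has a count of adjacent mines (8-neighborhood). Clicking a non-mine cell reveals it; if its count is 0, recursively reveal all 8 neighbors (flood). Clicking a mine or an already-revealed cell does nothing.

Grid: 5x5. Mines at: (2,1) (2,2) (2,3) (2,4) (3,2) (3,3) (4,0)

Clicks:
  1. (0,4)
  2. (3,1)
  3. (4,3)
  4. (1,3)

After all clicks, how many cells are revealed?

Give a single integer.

Click 1 (0,4) count=0: revealed 10 new [(0,0) (0,1) (0,2) (0,3) (0,4) (1,0) (1,1) (1,2) (1,3) (1,4)] -> total=10
Click 2 (3,1) count=4: revealed 1 new [(3,1)] -> total=11
Click 3 (4,3) count=2: revealed 1 new [(4,3)] -> total=12
Click 4 (1,3) count=3: revealed 0 new [(none)] -> total=12

Answer: 12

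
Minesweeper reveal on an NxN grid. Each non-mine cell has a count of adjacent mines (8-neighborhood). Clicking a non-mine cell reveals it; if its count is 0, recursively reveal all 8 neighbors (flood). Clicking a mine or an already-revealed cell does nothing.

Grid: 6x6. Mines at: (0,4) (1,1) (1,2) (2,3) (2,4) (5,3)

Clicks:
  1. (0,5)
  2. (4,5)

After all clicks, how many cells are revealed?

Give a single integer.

Click 1 (0,5) count=1: revealed 1 new [(0,5)] -> total=1
Click 2 (4,5) count=0: revealed 6 new [(3,4) (3,5) (4,4) (4,5) (5,4) (5,5)] -> total=7

Answer: 7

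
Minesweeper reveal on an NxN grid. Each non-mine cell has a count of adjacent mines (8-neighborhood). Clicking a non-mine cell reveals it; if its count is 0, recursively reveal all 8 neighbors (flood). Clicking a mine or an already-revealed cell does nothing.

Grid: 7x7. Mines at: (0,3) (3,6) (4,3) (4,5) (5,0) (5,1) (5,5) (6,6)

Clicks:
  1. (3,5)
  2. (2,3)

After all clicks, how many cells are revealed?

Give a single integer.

Answer: 29

Derivation:
Click 1 (3,5) count=2: revealed 1 new [(3,5)] -> total=1
Click 2 (2,3) count=0: revealed 28 new [(0,0) (0,1) (0,2) (0,4) (0,5) (0,6) (1,0) (1,1) (1,2) (1,3) (1,4) (1,5) (1,6) (2,0) (2,1) (2,2) (2,3) (2,4) (2,5) (2,6) (3,0) (3,1) (3,2) (3,3) (3,4) (4,0) (4,1) (4,2)] -> total=29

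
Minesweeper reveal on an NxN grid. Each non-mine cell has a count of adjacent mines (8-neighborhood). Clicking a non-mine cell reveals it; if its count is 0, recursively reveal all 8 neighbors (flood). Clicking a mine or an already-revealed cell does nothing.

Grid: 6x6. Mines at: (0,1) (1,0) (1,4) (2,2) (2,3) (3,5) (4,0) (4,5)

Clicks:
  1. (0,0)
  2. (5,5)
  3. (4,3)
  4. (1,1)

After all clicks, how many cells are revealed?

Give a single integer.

Answer: 15

Derivation:
Click 1 (0,0) count=2: revealed 1 new [(0,0)] -> total=1
Click 2 (5,5) count=1: revealed 1 new [(5,5)] -> total=2
Click 3 (4,3) count=0: revealed 12 new [(3,1) (3,2) (3,3) (3,4) (4,1) (4,2) (4,3) (4,4) (5,1) (5,2) (5,3) (5,4)] -> total=14
Click 4 (1,1) count=3: revealed 1 new [(1,1)] -> total=15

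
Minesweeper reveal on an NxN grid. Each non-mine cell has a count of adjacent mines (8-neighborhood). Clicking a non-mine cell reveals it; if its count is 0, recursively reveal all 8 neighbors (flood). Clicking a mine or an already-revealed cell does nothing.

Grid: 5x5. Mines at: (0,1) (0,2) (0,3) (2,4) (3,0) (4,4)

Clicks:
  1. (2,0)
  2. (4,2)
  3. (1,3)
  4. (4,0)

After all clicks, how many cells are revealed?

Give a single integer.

Click 1 (2,0) count=1: revealed 1 new [(2,0)] -> total=1
Click 2 (4,2) count=0: revealed 12 new [(1,1) (1,2) (1,3) (2,1) (2,2) (2,3) (3,1) (3,2) (3,3) (4,1) (4,2) (4,3)] -> total=13
Click 3 (1,3) count=3: revealed 0 new [(none)] -> total=13
Click 4 (4,0) count=1: revealed 1 new [(4,0)] -> total=14

Answer: 14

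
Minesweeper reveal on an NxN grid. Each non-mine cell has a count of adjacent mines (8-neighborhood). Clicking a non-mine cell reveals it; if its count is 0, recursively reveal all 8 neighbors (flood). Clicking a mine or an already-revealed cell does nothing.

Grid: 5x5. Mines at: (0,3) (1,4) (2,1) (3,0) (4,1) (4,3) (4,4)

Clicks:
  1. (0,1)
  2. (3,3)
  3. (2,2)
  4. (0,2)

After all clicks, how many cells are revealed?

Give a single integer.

Click 1 (0,1) count=0: revealed 6 new [(0,0) (0,1) (0,2) (1,0) (1,1) (1,2)] -> total=6
Click 2 (3,3) count=2: revealed 1 new [(3,3)] -> total=7
Click 3 (2,2) count=1: revealed 1 new [(2,2)] -> total=8
Click 4 (0,2) count=1: revealed 0 new [(none)] -> total=8

Answer: 8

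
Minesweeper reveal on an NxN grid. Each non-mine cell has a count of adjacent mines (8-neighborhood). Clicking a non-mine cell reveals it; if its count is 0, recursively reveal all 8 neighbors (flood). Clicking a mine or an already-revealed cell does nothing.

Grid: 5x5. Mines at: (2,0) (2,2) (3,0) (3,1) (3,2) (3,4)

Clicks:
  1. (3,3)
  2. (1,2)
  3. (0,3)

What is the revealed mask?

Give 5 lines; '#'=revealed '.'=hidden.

Answer: #####
#####
...##
...#.
.....

Derivation:
Click 1 (3,3) count=3: revealed 1 new [(3,3)] -> total=1
Click 2 (1,2) count=1: revealed 1 new [(1,2)] -> total=2
Click 3 (0,3) count=0: revealed 11 new [(0,0) (0,1) (0,2) (0,3) (0,4) (1,0) (1,1) (1,3) (1,4) (2,3) (2,4)] -> total=13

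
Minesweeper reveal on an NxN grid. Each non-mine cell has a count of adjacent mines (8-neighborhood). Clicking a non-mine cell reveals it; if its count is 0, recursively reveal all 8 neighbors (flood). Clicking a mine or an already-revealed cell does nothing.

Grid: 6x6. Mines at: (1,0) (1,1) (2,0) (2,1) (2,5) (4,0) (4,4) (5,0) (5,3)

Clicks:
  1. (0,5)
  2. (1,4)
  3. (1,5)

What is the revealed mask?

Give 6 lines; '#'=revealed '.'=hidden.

Answer: ..####
..####
..###.
..###.
......
......

Derivation:
Click 1 (0,5) count=0: revealed 14 new [(0,2) (0,3) (0,4) (0,5) (1,2) (1,3) (1,4) (1,5) (2,2) (2,3) (2,4) (3,2) (3,3) (3,4)] -> total=14
Click 2 (1,4) count=1: revealed 0 new [(none)] -> total=14
Click 3 (1,5) count=1: revealed 0 new [(none)] -> total=14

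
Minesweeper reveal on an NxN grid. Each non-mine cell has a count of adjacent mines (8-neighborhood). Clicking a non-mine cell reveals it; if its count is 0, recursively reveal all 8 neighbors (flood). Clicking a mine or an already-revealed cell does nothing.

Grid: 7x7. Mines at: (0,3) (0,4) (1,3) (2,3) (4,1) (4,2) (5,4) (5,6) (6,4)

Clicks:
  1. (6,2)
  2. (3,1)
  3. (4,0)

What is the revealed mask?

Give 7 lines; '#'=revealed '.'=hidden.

Answer: .......
.......
.......
.#.....
#......
####...
####...

Derivation:
Click 1 (6,2) count=0: revealed 8 new [(5,0) (5,1) (5,2) (5,3) (6,0) (6,1) (6,2) (6,3)] -> total=8
Click 2 (3,1) count=2: revealed 1 new [(3,1)] -> total=9
Click 3 (4,0) count=1: revealed 1 new [(4,0)] -> total=10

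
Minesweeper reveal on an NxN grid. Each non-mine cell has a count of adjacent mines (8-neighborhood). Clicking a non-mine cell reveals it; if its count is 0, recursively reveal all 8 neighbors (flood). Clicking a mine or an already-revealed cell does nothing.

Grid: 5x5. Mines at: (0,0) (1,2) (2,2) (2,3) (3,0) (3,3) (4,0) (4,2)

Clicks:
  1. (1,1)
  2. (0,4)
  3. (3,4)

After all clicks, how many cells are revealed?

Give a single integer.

Click 1 (1,1) count=3: revealed 1 new [(1,1)] -> total=1
Click 2 (0,4) count=0: revealed 4 new [(0,3) (0,4) (1,3) (1,4)] -> total=5
Click 3 (3,4) count=2: revealed 1 new [(3,4)] -> total=6

Answer: 6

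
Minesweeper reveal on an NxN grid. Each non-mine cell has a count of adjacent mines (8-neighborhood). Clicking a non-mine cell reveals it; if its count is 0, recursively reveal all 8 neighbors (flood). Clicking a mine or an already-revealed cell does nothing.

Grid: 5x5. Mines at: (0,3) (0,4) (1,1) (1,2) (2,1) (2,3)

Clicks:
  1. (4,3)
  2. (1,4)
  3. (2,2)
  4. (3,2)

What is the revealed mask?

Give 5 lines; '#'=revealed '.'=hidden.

Answer: .....
....#
..#..
#####
#####

Derivation:
Click 1 (4,3) count=0: revealed 10 new [(3,0) (3,1) (3,2) (3,3) (3,4) (4,0) (4,1) (4,2) (4,3) (4,4)] -> total=10
Click 2 (1,4) count=3: revealed 1 new [(1,4)] -> total=11
Click 3 (2,2) count=4: revealed 1 new [(2,2)] -> total=12
Click 4 (3,2) count=2: revealed 0 new [(none)] -> total=12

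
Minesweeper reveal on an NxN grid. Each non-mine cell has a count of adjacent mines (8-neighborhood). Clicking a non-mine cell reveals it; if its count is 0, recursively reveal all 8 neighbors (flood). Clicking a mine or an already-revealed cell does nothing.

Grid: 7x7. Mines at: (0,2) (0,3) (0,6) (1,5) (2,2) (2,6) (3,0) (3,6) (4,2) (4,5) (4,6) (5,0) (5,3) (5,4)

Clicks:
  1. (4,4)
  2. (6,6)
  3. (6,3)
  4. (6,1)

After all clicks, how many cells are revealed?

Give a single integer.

Answer: 7

Derivation:
Click 1 (4,4) count=3: revealed 1 new [(4,4)] -> total=1
Click 2 (6,6) count=0: revealed 4 new [(5,5) (5,6) (6,5) (6,6)] -> total=5
Click 3 (6,3) count=2: revealed 1 new [(6,3)] -> total=6
Click 4 (6,1) count=1: revealed 1 new [(6,1)] -> total=7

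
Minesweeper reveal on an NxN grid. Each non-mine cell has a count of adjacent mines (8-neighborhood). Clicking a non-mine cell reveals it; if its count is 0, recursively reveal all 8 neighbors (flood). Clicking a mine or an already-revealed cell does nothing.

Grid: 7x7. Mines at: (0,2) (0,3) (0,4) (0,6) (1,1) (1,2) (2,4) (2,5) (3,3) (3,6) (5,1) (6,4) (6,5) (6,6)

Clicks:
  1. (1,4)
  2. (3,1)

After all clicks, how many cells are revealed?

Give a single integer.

Click 1 (1,4) count=4: revealed 1 new [(1,4)] -> total=1
Click 2 (3,1) count=0: revealed 9 new [(2,0) (2,1) (2,2) (3,0) (3,1) (3,2) (4,0) (4,1) (4,2)] -> total=10

Answer: 10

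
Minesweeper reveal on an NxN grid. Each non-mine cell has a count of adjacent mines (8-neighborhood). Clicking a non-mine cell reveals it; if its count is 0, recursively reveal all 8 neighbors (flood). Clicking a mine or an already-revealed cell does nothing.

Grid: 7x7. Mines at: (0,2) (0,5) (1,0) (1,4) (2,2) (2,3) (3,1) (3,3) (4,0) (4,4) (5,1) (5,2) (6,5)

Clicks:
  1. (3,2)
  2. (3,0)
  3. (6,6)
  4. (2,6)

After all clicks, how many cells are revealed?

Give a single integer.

Answer: 13

Derivation:
Click 1 (3,2) count=4: revealed 1 new [(3,2)] -> total=1
Click 2 (3,0) count=2: revealed 1 new [(3,0)] -> total=2
Click 3 (6,6) count=1: revealed 1 new [(6,6)] -> total=3
Click 4 (2,6) count=0: revealed 10 new [(1,5) (1,6) (2,5) (2,6) (3,5) (3,6) (4,5) (4,6) (5,5) (5,6)] -> total=13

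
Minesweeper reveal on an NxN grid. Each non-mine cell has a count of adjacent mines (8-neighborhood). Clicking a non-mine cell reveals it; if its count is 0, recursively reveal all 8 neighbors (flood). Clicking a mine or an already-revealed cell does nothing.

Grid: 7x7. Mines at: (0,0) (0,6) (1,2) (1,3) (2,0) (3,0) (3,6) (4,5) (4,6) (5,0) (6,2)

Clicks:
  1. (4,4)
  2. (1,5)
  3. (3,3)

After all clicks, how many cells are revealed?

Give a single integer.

Answer: 17

Derivation:
Click 1 (4,4) count=1: revealed 1 new [(4,4)] -> total=1
Click 2 (1,5) count=1: revealed 1 new [(1,5)] -> total=2
Click 3 (3,3) count=0: revealed 15 new [(2,1) (2,2) (2,3) (2,4) (3,1) (3,2) (3,3) (3,4) (4,1) (4,2) (4,3) (5,1) (5,2) (5,3) (5,4)] -> total=17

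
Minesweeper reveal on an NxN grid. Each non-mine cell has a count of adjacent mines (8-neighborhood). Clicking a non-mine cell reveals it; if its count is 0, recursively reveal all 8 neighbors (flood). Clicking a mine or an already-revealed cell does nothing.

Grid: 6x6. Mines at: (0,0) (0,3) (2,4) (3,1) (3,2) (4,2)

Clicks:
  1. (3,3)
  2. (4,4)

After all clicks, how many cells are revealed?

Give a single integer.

Answer: 9

Derivation:
Click 1 (3,3) count=3: revealed 1 new [(3,3)] -> total=1
Click 2 (4,4) count=0: revealed 8 new [(3,4) (3,5) (4,3) (4,4) (4,5) (5,3) (5,4) (5,5)] -> total=9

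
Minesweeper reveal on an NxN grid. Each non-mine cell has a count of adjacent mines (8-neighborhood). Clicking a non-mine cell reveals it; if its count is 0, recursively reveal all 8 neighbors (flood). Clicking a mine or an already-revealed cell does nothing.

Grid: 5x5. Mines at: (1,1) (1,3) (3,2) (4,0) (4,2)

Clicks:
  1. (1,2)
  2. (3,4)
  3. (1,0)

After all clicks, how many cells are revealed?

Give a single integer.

Click 1 (1,2) count=2: revealed 1 new [(1,2)] -> total=1
Click 2 (3,4) count=0: revealed 6 new [(2,3) (2,4) (3,3) (3,4) (4,3) (4,4)] -> total=7
Click 3 (1,0) count=1: revealed 1 new [(1,0)] -> total=8

Answer: 8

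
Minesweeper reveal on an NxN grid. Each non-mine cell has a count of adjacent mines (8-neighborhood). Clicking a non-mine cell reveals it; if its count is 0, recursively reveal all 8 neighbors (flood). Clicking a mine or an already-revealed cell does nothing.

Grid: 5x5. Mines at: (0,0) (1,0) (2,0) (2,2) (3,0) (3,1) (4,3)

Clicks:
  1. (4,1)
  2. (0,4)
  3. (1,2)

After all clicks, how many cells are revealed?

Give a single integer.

Click 1 (4,1) count=2: revealed 1 new [(4,1)] -> total=1
Click 2 (0,4) count=0: revealed 12 new [(0,1) (0,2) (0,3) (0,4) (1,1) (1,2) (1,3) (1,4) (2,3) (2,4) (3,3) (3,4)] -> total=13
Click 3 (1,2) count=1: revealed 0 new [(none)] -> total=13

Answer: 13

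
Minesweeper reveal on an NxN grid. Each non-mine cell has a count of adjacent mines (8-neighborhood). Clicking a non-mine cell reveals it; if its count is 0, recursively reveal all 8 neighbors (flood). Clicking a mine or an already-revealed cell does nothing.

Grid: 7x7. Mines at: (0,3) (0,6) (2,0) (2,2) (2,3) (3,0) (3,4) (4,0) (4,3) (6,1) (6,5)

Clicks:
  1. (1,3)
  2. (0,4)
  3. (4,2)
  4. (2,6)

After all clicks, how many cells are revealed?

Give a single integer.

Click 1 (1,3) count=3: revealed 1 new [(1,3)] -> total=1
Click 2 (0,4) count=1: revealed 1 new [(0,4)] -> total=2
Click 3 (4,2) count=1: revealed 1 new [(4,2)] -> total=3
Click 4 (2,6) count=0: revealed 10 new [(1,5) (1,6) (2,5) (2,6) (3,5) (3,6) (4,5) (4,6) (5,5) (5,6)] -> total=13

Answer: 13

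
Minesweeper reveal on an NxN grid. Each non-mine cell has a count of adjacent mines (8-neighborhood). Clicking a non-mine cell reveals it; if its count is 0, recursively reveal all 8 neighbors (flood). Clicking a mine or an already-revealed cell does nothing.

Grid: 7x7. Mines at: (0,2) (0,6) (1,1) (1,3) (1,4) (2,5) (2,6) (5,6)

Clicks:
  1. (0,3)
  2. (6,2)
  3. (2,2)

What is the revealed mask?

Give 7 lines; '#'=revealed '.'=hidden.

Click 1 (0,3) count=3: revealed 1 new [(0,3)] -> total=1
Click 2 (6,2) count=0: revealed 29 new [(2,0) (2,1) (2,2) (2,3) (2,4) (3,0) (3,1) (3,2) (3,3) (3,4) (3,5) (4,0) (4,1) (4,2) (4,3) (4,4) (4,5) (5,0) (5,1) (5,2) (5,3) (5,4) (5,5) (6,0) (6,1) (6,2) (6,3) (6,4) (6,5)] -> total=30
Click 3 (2,2) count=2: revealed 0 new [(none)] -> total=30

Answer: ...#...
.......
#####..
######.
######.
######.
######.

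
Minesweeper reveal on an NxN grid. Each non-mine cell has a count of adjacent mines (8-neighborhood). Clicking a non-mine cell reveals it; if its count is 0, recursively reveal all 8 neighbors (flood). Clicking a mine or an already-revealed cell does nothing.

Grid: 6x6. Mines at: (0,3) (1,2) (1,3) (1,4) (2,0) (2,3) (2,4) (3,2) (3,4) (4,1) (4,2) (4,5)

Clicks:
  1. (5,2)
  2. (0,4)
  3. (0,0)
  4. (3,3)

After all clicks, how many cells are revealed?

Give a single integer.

Click 1 (5,2) count=2: revealed 1 new [(5,2)] -> total=1
Click 2 (0,4) count=3: revealed 1 new [(0,4)] -> total=2
Click 3 (0,0) count=0: revealed 4 new [(0,0) (0,1) (1,0) (1,1)] -> total=6
Click 4 (3,3) count=5: revealed 1 new [(3,3)] -> total=7

Answer: 7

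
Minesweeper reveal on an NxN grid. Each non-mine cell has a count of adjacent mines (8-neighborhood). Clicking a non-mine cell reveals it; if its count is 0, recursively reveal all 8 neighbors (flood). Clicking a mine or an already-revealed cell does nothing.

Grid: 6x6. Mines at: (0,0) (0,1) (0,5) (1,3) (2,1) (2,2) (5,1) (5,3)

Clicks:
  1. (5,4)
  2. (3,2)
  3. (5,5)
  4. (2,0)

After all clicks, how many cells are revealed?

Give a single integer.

Click 1 (5,4) count=1: revealed 1 new [(5,4)] -> total=1
Click 2 (3,2) count=2: revealed 1 new [(3,2)] -> total=2
Click 3 (5,5) count=0: revealed 12 new [(1,4) (1,5) (2,3) (2,4) (2,5) (3,3) (3,4) (3,5) (4,3) (4,4) (4,5) (5,5)] -> total=14
Click 4 (2,0) count=1: revealed 1 new [(2,0)] -> total=15

Answer: 15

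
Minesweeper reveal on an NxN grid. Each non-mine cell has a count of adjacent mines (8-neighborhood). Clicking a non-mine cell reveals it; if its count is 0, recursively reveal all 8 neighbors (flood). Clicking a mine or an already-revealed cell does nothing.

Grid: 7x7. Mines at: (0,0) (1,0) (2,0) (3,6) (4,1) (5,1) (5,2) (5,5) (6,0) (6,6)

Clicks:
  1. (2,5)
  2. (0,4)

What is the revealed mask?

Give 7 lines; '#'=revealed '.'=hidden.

Click 1 (2,5) count=1: revealed 1 new [(2,5)] -> total=1
Click 2 (0,4) count=0: revealed 26 new [(0,1) (0,2) (0,3) (0,4) (0,5) (0,6) (1,1) (1,2) (1,3) (1,4) (1,5) (1,6) (2,1) (2,2) (2,3) (2,4) (2,6) (3,1) (3,2) (3,3) (3,4) (3,5) (4,2) (4,3) (4,4) (4,5)] -> total=27

Answer: .######
.######
.######
.#####.
..####.
.......
.......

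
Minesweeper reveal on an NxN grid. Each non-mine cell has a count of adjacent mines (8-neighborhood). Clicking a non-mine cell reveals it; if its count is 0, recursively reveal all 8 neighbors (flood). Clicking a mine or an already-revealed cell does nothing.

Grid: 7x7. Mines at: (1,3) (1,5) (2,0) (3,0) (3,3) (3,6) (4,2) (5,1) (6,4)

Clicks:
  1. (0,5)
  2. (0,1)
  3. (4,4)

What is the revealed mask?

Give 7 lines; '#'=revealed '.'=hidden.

Click 1 (0,5) count=1: revealed 1 new [(0,5)] -> total=1
Click 2 (0,1) count=0: revealed 6 new [(0,0) (0,1) (0,2) (1,0) (1,1) (1,2)] -> total=7
Click 3 (4,4) count=1: revealed 1 new [(4,4)] -> total=8

Answer: ###..#.
###....
.......
.......
....#..
.......
.......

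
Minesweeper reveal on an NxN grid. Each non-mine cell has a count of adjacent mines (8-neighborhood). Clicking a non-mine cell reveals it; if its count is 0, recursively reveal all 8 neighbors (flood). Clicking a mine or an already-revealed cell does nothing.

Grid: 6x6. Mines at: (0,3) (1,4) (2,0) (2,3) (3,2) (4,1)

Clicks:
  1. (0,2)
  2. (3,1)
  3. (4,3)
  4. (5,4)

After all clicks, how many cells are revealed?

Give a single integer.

Answer: 15

Derivation:
Click 1 (0,2) count=1: revealed 1 new [(0,2)] -> total=1
Click 2 (3,1) count=3: revealed 1 new [(3,1)] -> total=2
Click 3 (4,3) count=1: revealed 1 new [(4,3)] -> total=3
Click 4 (5,4) count=0: revealed 12 new [(2,4) (2,5) (3,3) (3,4) (3,5) (4,2) (4,4) (4,5) (5,2) (5,3) (5,4) (5,5)] -> total=15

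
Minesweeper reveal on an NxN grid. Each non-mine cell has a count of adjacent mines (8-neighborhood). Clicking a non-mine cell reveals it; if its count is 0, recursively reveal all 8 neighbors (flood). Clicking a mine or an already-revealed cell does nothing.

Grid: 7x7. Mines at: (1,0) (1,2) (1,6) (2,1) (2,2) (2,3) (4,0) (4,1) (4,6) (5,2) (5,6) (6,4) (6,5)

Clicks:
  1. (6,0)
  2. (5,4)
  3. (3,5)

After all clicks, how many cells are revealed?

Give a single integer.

Answer: 6

Derivation:
Click 1 (6,0) count=0: revealed 4 new [(5,0) (5,1) (6,0) (6,1)] -> total=4
Click 2 (5,4) count=2: revealed 1 new [(5,4)] -> total=5
Click 3 (3,5) count=1: revealed 1 new [(3,5)] -> total=6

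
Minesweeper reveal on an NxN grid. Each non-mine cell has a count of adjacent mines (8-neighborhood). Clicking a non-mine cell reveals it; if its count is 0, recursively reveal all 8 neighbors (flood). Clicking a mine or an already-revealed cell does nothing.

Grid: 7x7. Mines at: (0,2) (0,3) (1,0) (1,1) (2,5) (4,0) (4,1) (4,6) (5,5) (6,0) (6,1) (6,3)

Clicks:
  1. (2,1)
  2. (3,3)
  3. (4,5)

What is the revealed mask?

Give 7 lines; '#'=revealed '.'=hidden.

Answer: .......
..###..
.####..
..###..
..####.
..###..
.......

Derivation:
Click 1 (2,1) count=2: revealed 1 new [(2,1)] -> total=1
Click 2 (3,3) count=0: revealed 15 new [(1,2) (1,3) (1,4) (2,2) (2,3) (2,4) (3,2) (3,3) (3,4) (4,2) (4,3) (4,4) (5,2) (5,3) (5,4)] -> total=16
Click 3 (4,5) count=2: revealed 1 new [(4,5)] -> total=17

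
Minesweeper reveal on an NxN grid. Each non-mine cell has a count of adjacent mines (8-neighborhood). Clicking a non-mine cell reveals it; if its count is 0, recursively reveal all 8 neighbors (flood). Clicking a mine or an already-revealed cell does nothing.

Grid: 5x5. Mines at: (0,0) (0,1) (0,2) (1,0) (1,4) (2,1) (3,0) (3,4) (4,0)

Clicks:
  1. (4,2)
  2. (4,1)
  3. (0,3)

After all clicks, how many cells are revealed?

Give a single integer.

Click 1 (4,2) count=0: revealed 6 new [(3,1) (3,2) (3,3) (4,1) (4,2) (4,3)] -> total=6
Click 2 (4,1) count=2: revealed 0 new [(none)] -> total=6
Click 3 (0,3) count=2: revealed 1 new [(0,3)] -> total=7

Answer: 7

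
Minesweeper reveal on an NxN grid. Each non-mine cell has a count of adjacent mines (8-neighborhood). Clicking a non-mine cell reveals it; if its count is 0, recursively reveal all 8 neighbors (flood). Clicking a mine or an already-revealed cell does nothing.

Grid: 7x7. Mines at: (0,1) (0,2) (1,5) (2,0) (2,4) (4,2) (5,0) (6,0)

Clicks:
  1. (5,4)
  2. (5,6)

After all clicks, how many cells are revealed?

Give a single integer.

Click 1 (5,4) count=0: revealed 22 new [(2,5) (2,6) (3,3) (3,4) (3,5) (3,6) (4,3) (4,4) (4,5) (4,6) (5,1) (5,2) (5,3) (5,4) (5,5) (5,6) (6,1) (6,2) (6,3) (6,4) (6,5) (6,6)] -> total=22
Click 2 (5,6) count=0: revealed 0 new [(none)] -> total=22

Answer: 22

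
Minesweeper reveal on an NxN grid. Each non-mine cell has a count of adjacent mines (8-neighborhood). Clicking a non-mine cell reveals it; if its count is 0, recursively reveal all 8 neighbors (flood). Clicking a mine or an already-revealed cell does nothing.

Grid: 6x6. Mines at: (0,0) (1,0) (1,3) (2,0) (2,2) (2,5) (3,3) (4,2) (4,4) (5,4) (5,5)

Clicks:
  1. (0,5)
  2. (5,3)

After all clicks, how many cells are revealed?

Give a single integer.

Click 1 (0,5) count=0: revealed 4 new [(0,4) (0,5) (1,4) (1,5)] -> total=4
Click 2 (5,3) count=3: revealed 1 new [(5,3)] -> total=5

Answer: 5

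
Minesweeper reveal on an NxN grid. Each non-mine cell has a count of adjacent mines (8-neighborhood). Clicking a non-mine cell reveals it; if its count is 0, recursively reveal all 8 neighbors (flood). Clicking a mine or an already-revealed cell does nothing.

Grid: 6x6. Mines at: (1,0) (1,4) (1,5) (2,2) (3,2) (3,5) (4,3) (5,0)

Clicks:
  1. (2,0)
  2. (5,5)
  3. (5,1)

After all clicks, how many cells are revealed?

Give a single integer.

Answer: 6

Derivation:
Click 1 (2,0) count=1: revealed 1 new [(2,0)] -> total=1
Click 2 (5,5) count=0: revealed 4 new [(4,4) (4,5) (5,4) (5,5)] -> total=5
Click 3 (5,1) count=1: revealed 1 new [(5,1)] -> total=6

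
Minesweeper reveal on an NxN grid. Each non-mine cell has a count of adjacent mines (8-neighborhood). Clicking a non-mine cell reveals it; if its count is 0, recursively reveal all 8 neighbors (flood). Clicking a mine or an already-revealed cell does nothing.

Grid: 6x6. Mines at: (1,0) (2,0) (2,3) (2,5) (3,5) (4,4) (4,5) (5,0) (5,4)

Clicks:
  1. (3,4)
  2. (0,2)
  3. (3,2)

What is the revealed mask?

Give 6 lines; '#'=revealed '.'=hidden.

Click 1 (3,4) count=5: revealed 1 new [(3,4)] -> total=1
Click 2 (0,2) count=0: revealed 10 new [(0,1) (0,2) (0,3) (0,4) (0,5) (1,1) (1,2) (1,3) (1,4) (1,5)] -> total=11
Click 3 (3,2) count=1: revealed 1 new [(3,2)] -> total=12

Answer: .#####
.#####
......
..#.#.
......
......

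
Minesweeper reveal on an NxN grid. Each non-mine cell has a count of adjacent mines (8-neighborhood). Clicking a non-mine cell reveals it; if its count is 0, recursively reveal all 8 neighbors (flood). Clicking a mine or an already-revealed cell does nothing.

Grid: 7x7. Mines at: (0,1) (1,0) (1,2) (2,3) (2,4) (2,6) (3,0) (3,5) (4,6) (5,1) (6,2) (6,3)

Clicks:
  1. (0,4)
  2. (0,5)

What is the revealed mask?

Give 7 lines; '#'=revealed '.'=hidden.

Click 1 (0,4) count=0: revealed 8 new [(0,3) (0,4) (0,5) (0,6) (1,3) (1,4) (1,5) (1,6)] -> total=8
Click 2 (0,5) count=0: revealed 0 new [(none)] -> total=8

Answer: ...####
...####
.......
.......
.......
.......
.......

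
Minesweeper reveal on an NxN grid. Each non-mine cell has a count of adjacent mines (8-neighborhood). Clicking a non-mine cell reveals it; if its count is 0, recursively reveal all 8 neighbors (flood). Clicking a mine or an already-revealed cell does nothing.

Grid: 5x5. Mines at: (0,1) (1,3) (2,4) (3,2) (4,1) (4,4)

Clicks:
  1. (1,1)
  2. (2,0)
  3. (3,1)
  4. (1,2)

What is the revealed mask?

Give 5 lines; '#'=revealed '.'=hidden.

Answer: .....
###..
##...
##...
.....

Derivation:
Click 1 (1,1) count=1: revealed 1 new [(1,1)] -> total=1
Click 2 (2,0) count=0: revealed 5 new [(1,0) (2,0) (2,1) (3,0) (3,1)] -> total=6
Click 3 (3,1) count=2: revealed 0 new [(none)] -> total=6
Click 4 (1,2) count=2: revealed 1 new [(1,2)] -> total=7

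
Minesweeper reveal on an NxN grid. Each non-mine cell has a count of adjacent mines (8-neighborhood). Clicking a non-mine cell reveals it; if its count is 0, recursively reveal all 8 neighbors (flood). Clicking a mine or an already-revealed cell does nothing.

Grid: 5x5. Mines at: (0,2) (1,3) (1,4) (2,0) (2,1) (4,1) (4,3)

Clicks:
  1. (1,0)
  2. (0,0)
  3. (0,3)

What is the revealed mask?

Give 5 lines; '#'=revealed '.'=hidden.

Answer: ##.#.
##...
.....
.....
.....

Derivation:
Click 1 (1,0) count=2: revealed 1 new [(1,0)] -> total=1
Click 2 (0,0) count=0: revealed 3 new [(0,0) (0,1) (1,1)] -> total=4
Click 3 (0,3) count=3: revealed 1 new [(0,3)] -> total=5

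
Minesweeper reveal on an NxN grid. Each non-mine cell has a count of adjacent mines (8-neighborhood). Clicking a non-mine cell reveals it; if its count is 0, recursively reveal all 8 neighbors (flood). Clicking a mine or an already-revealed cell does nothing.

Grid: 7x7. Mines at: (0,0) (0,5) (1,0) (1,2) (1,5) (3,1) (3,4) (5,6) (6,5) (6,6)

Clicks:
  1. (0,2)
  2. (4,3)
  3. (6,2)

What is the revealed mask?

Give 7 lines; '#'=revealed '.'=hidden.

Click 1 (0,2) count=1: revealed 1 new [(0,2)] -> total=1
Click 2 (4,3) count=1: revealed 1 new [(4,3)] -> total=2
Click 3 (6,2) count=0: revealed 14 new [(4,0) (4,1) (4,2) (4,4) (5,0) (5,1) (5,2) (5,3) (5,4) (6,0) (6,1) (6,2) (6,3) (6,4)] -> total=16

Answer: ..#....
.......
.......
.......
#####..
#####..
#####..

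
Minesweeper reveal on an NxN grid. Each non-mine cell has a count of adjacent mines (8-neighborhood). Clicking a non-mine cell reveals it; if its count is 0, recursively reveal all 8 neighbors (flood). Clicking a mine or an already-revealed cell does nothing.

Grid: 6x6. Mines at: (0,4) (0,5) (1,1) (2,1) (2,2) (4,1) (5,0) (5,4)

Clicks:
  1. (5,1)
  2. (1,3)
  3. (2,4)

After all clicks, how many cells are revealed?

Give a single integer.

Answer: 13

Derivation:
Click 1 (5,1) count=2: revealed 1 new [(5,1)] -> total=1
Click 2 (1,3) count=2: revealed 1 new [(1,3)] -> total=2
Click 3 (2,4) count=0: revealed 11 new [(1,4) (1,5) (2,3) (2,4) (2,5) (3,3) (3,4) (3,5) (4,3) (4,4) (4,5)] -> total=13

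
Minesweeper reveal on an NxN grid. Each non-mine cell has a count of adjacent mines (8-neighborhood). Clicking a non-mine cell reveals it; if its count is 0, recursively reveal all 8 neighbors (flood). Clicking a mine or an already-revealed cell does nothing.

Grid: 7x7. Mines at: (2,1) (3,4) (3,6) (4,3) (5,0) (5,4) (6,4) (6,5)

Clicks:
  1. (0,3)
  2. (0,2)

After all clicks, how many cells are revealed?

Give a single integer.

Click 1 (0,3) count=0: revealed 19 new [(0,0) (0,1) (0,2) (0,3) (0,4) (0,5) (0,6) (1,0) (1,1) (1,2) (1,3) (1,4) (1,5) (1,6) (2,2) (2,3) (2,4) (2,5) (2,6)] -> total=19
Click 2 (0,2) count=0: revealed 0 new [(none)] -> total=19

Answer: 19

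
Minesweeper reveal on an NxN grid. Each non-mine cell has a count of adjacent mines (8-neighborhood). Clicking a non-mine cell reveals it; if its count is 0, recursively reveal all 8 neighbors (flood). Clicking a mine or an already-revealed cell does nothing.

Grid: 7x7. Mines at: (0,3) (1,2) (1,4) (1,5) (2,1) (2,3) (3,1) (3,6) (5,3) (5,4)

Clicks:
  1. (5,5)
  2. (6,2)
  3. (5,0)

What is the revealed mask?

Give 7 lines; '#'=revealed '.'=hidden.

Click 1 (5,5) count=1: revealed 1 new [(5,5)] -> total=1
Click 2 (6,2) count=1: revealed 1 new [(6,2)] -> total=2
Click 3 (5,0) count=0: revealed 8 new [(4,0) (4,1) (4,2) (5,0) (5,1) (5,2) (6,0) (6,1)] -> total=10

Answer: .......
.......
.......
.......
###....
###..#.
###....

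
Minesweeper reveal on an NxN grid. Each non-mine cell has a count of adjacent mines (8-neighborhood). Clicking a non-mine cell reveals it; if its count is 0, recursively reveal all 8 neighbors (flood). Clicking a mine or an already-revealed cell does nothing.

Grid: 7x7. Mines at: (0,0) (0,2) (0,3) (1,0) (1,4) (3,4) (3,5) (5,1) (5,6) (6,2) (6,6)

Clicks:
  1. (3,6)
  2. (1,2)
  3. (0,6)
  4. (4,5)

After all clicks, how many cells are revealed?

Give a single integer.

Answer: 9

Derivation:
Click 1 (3,6) count=1: revealed 1 new [(3,6)] -> total=1
Click 2 (1,2) count=2: revealed 1 new [(1,2)] -> total=2
Click 3 (0,6) count=0: revealed 6 new [(0,5) (0,6) (1,5) (1,6) (2,5) (2,6)] -> total=8
Click 4 (4,5) count=3: revealed 1 new [(4,5)] -> total=9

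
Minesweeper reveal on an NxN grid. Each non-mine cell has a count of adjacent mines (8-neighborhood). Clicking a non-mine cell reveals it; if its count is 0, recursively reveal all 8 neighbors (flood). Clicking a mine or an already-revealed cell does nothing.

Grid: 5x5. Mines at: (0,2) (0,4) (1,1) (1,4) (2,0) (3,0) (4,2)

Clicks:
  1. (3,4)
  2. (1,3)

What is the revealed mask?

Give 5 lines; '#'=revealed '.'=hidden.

Answer: .....
...#.
...##
...##
...##

Derivation:
Click 1 (3,4) count=0: revealed 6 new [(2,3) (2,4) (3,3) (3,4) (4,3) (4,4)] -> total=6
Click 2 (1,3) count=3: revealed 1 new [(1,3)] -> total=7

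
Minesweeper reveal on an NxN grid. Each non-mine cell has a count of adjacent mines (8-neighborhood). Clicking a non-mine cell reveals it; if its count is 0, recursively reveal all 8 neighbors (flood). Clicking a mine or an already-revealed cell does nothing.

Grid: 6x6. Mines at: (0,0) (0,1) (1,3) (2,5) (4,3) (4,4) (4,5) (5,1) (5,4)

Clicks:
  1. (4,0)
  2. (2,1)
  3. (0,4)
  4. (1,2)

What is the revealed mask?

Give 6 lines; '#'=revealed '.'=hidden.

Answer: ....#.
###...
###...
###...
###...
......

Derivation:
Click 1 (4,0) count=1: revealed 1 new [(4,0)] -> total=1
Click 2 (2,1) count=0: revealed 11 new [(1,0) (1,1) (1,2) (2,0) (2,1) (2,2) (3,0) (3,1) (3,2) (4,1) (4,2)] -> total=12
Click 3 (0,4) count=1: revealed 1 new [(0,4)] -> total=13
Click 4 (1,2) count=2: revealed 0 new [(none)] -> total=13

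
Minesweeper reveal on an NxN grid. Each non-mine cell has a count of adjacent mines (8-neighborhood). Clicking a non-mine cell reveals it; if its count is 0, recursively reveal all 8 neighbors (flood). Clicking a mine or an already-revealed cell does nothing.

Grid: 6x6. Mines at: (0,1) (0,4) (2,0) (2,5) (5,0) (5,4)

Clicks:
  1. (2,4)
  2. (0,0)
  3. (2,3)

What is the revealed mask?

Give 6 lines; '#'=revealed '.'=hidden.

Answer: #.....
.####.
.####.
.####.
.####.
.###..

Derivation:
Click 1 (2,4) count=1: revealed 1 new [(2,4)] -> total=1
Click 2 (0,0) count=1: revealed 1 new [(0,0)] -> total=2
Click 3 (2,3) count=0: revealed 18 new [(1,1) (1,2) (1,3) (1,4) (2,1) (2,2) (2,3) (3,1) (3,2) (3,3) (3,4) (4,1) (4,2) (4,3) (4,4) (5,1) (5,2) (5,3)] -> total=20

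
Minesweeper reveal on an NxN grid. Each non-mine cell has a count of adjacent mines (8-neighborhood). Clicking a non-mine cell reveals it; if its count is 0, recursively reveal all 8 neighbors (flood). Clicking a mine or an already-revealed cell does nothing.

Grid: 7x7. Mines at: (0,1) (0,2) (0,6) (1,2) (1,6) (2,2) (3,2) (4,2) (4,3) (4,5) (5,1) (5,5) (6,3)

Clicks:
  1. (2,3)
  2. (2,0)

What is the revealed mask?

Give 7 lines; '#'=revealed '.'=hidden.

Answer: .......
##.....
##.#...
##.....
##.....
.......
.......

Derivation:
Click 1 (2,3) count=3: revealed 1 new [(2,3)] -> total=1
Click 2 (2,0) count=0: revealed 8 new [(1,0) (1,1) (2,0) (2,1) (3,0) (3,1) (4,0) (4,1)] -> total=9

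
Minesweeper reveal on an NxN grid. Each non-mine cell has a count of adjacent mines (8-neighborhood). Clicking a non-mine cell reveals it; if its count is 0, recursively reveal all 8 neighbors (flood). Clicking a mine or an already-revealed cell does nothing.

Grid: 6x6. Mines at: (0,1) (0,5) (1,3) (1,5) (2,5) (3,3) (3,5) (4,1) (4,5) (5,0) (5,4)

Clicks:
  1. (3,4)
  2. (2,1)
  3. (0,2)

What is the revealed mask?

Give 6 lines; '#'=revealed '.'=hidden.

Click 1 (3,4) count=4: revealed 1 new [(3,4)] -> total=1
Click 2 (2,1) count=0: revealed 9 new [(1,0) (1,1) (1,2) (2,0) (2,1) (2,2) (3,0) (3,1) (3,2)] -> total=10
Click 3 (0,2) count=2: revealed 1 new [(0,2)] -> total=11

Answer: ..#...
###...
###...
###.#.
......
......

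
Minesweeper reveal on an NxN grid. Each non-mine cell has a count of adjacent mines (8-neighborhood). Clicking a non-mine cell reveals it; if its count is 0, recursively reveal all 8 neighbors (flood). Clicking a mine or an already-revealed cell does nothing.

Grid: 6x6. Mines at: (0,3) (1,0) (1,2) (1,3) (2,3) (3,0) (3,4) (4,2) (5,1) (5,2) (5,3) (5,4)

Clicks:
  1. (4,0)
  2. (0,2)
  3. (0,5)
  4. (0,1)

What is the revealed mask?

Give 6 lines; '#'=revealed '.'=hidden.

Click 1 (4,0) count=2: revealed 1 new [(4,0)] -> total=1
Click 2 (0,2) count=3: revealed 1 new [(0,2)] -> total=2
Click 3 (0,5) count=0: revealed 6 new [(0,4) (0,5) (1,4) (1,5) (2,4) (2,5)] -> total=8
Click 4 (0,1) count=2: revealed 1 new [(0,1)] -> total=9

Answer: .##.##
....##
....##
......
#.....
......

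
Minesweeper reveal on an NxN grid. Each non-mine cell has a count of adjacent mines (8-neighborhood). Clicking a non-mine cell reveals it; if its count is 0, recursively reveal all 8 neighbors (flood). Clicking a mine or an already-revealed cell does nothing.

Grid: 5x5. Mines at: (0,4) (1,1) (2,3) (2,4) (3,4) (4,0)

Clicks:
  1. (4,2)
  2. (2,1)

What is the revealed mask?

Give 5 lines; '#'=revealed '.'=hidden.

Click 1 (4,2) count=0: revealed 6 new [(3,1) (3,2) (3,3) (4,1) (4,2) (4,3)] -> total=6
Click 2 (2,1) count=1: revealed 1 new [(2,1)] -> total=7

Answer: .....
.....
.#...
.###.
.###.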